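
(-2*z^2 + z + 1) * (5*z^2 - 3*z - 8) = -10*z^4 + 11*z^3 + 18*z^2 - 11*z - 8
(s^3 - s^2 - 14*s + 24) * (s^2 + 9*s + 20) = s^5 + 8*s^4 - 3*s^3 - 122*s^2 - 64*s + 480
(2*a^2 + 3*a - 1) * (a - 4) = 2*a^3 - 5*a^2 - 13*a + 4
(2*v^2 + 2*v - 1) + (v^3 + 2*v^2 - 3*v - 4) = v^3 + 4*v^2 - v - 5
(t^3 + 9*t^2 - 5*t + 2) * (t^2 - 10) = t^5 + 9*t^4 - 15*t^3 - 88*t^2 + 50*t - 20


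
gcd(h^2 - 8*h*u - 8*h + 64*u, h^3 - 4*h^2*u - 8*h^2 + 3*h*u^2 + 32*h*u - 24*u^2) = h - 8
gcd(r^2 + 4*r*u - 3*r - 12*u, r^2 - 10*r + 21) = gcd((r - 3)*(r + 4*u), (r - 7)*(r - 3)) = r - 3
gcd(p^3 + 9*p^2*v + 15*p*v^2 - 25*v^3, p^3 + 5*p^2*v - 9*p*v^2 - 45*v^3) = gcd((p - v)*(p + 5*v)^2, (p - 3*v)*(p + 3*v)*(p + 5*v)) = p + 5*v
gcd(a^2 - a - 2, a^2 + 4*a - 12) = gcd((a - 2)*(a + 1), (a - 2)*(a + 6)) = a - 2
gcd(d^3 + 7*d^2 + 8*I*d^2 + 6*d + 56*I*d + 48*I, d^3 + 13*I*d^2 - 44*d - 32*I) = d + 8*I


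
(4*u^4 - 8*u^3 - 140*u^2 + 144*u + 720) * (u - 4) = 4*u^5 - 24*u^4 - 108*u^3 + 704*u^2 + 144*u - 2880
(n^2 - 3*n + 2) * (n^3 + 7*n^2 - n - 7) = n^5 + 4*n^4 - 20*n^3 + 10*n^2 + 19*n - 14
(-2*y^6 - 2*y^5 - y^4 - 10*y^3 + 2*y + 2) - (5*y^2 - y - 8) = -2*y^6 - 2*y^5 - y^4 - 10*y^3 - 5*y^2 + 3*y + 10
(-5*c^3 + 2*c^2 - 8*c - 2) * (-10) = 50*c^3 - 20*c^2 + 80*c + 20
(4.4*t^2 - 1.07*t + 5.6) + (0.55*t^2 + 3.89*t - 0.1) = 4.95*t^2 + 2.82*t + 5.5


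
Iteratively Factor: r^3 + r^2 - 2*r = (r + 2)*(r^2 - r) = r*(r + 2)*(r - 1)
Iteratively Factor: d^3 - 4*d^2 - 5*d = (d - 5)*(d^2 + d) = (d - 5)*(d + 1)*(d)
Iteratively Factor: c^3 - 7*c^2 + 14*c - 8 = (c - 2)*(c^2 - 5*c + 4) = (c - 4)*(c - 2)*(c - 1)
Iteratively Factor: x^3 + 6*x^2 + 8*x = (x)*(x^2 + 6*x + 8) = x*(x + 2)*(x + 4)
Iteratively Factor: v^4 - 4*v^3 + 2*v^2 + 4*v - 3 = (v - 3)*(v^3 - v^2 - v + 1) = (v - 3)*(v - 1)*(v^2 - 1) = (v - 3)*(v - 1)^2*(v + 1)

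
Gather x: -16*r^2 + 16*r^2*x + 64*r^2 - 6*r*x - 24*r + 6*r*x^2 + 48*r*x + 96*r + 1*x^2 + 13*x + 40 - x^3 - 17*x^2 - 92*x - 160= 48*r^2 + 72*r - x^3 + x^2*(6*r - 16) + x*(16*r^2 + 42*r - 79) - 120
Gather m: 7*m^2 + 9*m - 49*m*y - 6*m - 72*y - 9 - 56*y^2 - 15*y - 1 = 7*m^2 + m*(3 - 49*y) - 56*y^2 - 87*y - 10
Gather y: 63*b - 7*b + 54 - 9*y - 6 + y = 56*b - 8*y + 48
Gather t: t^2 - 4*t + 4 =t^2 - 4*t + 4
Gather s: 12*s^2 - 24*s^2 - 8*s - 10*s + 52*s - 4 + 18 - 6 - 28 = -12*s^2 + 34*s - 20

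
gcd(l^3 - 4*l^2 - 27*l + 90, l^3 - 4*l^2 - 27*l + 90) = l^3 - 4*l^2 - 27*l + 90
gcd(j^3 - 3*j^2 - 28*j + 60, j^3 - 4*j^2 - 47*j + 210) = j - 6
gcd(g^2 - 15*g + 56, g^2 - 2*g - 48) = g - 8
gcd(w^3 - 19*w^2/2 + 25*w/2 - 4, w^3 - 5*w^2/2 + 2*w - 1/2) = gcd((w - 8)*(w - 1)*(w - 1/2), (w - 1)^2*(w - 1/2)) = w^2 - 3*w/2 + 1/2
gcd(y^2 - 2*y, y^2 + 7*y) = y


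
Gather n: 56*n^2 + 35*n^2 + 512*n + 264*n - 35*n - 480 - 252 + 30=91*n^2 + 741*n - 702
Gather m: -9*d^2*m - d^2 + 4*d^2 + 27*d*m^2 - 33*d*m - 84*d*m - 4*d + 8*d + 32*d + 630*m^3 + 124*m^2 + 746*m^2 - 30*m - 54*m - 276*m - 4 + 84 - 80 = 3*d^2 + 36*d + 630*m^3 + m^2*(27*d + 870) + m*(-9*d^2 - 117*d - 360)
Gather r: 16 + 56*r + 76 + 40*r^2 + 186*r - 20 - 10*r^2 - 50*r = 30*r^2 + 192*r + 72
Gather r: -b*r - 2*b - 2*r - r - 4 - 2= -2*b + r*(-b - 3) - 6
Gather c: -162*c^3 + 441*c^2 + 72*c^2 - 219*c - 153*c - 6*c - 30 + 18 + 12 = -162*c^3 + 513*c^2 - 378*c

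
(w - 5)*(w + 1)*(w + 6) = w^3 + 2*w^2 - 29*w - 30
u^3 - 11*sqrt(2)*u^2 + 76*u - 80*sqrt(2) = (u - 5*sqrt(2))*(u - 4*sqrt(2))*(u - 2*sqrt(2))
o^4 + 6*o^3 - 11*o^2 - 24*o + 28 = (o - 2)*(o - 1)*(o + 2)*(o + 7)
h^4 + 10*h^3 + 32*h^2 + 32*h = h*(h + 2)*(h + 4)^2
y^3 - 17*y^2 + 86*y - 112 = (y - 8)*(y - 7)*(y - 2)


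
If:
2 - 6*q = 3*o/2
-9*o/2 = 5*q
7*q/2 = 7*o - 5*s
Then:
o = -20/39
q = 6/13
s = -203/195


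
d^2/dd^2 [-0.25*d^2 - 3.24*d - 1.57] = -0.500000000000000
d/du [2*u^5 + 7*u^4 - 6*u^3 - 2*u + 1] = 10*u^4 + 28*u^3 - 18*u^2 - 2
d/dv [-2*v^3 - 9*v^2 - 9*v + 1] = -6*v^2 - 18*v - 9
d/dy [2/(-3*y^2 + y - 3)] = 2*(6*y - 1)/(3*y^2 - y + 3)^2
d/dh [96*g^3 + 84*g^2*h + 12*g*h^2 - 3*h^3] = 84*g^2 + 24*g*h - 9*h^2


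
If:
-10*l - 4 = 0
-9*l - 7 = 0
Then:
No Solution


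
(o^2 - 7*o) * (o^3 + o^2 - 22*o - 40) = o^5 - 6*o^4 - 29*o^3 + 114*o^2 + 280*o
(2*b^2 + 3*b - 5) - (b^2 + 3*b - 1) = b^2 - 4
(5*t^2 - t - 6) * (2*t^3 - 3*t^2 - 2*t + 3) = 10*t^5 - 17*t^4 - 19*t^3 + 35*t^2 + 9*t - 18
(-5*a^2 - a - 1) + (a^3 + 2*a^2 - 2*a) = a^3 - 3*a^2 - 3*a - 1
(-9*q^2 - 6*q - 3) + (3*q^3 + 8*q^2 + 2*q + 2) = 3*q^3 - q^2 - 4*q - 1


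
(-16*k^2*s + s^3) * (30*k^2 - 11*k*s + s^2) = -480*k^4*s + 176*k^3*s^2 + 14*k^2*s^3 - 11*k*s^4 + s^5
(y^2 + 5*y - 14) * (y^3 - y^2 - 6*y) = y^5 + 4*y^4 - 25*y^3 - 16*y^2 + 84*y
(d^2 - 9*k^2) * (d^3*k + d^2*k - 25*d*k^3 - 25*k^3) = d^5*k + d^4*k - 34*d^3*k^3 - 34*d^2*k^3 + 225*d*k^5 + 225*k^5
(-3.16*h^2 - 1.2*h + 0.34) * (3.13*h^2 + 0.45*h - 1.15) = -9.8908*h^4 - 5.178*h^3 + 4.1582*h^2 + 1.533*h - 0.391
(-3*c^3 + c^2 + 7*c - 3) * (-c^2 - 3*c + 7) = 3*c^5 + 8*c^4 - 31*c^3 - 11*c^2 + 58*c - 21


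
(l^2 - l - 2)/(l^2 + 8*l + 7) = (l - 2)/(l + 7)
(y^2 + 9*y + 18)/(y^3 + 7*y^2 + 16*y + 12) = (y + 6)/(y^2 + 4*y + 4)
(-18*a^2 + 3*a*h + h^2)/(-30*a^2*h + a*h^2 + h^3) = (3*a - h)/(h*(5*a - h))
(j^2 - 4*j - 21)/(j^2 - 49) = (j + 3)/(j + 7)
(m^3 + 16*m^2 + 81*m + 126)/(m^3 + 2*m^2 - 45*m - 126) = (m + 7)/(m - 7)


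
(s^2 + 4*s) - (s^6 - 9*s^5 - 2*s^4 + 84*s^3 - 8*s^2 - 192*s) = -s^6 + 9*s^5 + 2*s^4 - 84*s^3 + 9*s^2 + 196*s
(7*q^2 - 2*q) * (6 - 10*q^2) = -70*q^4 + 20*q^3 + 42*q^2 - 12*q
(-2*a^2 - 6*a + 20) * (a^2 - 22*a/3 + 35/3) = -2*a^4 + 26*a^3/3 + 122*a^2/3 - 650*a/3 + 700/3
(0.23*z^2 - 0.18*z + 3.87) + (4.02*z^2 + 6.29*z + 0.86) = 4.25*z^2 + 6.11*z + 4.73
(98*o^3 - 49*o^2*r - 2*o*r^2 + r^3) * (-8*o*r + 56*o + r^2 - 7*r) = -784*o^4*r + 5488*o^4 + 490*o^3*r^2 - 3430*o^3*r - 33*o^2*r^3 + 231*o^2*r^2 - 10*o*r^4 + 70*o*r^3 + r^5 - 7*r^4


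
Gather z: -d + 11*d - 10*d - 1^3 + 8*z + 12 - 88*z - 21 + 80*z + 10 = 0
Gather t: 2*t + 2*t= 4*t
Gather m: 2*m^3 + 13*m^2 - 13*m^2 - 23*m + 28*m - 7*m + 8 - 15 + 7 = 2*m^3 - 2*m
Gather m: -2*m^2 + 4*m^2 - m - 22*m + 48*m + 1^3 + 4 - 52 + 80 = 2*m^2 + 25*m + 33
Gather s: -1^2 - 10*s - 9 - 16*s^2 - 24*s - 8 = -16*s^2 - 34*s - 18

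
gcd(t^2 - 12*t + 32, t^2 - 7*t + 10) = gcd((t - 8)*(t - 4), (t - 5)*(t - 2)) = 1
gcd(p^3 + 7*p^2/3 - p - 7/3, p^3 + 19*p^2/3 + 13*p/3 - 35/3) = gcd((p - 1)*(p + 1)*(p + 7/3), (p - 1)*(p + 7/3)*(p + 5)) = p^2 + 4*p/3 - 7/3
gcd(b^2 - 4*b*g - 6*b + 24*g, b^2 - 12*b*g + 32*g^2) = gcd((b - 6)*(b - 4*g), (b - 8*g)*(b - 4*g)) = b - 4*g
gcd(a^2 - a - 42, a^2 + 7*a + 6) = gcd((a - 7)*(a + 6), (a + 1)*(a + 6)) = a + 6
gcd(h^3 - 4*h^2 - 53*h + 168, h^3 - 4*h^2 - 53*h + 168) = h^3 - 4*h^2 - 53*h + 168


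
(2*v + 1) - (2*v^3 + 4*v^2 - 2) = -2*v^3 - 4*v^2 + 2*v + 3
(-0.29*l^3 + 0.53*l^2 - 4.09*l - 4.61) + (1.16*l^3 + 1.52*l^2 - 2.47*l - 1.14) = 0.87*l^3 + 2.05*l^2 - 6.56*l - 5.75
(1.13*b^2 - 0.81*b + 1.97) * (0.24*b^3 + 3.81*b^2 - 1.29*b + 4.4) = 0.2712*b^5 + 4.1109*b^4 - 4.071*b^3 + 13.5226*b^2 - 6.1053*b + 8.668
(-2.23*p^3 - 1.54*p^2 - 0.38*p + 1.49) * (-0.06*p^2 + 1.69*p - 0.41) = 0.1338*p^5 - 3.6763*p^4 - 1.6655*p^3 - 0.1002*p^2 + 2.6739*p - 0.6109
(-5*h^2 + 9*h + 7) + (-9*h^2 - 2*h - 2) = -14*h^2 + 7*h + 5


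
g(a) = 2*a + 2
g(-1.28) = -0.56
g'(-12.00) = 2.00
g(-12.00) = -22.00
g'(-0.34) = 2.00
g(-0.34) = 1.32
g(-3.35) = -4.70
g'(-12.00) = 2.00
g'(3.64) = 2.00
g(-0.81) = 0.38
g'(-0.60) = 2.00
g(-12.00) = -22.00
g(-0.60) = 0.80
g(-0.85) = 0.30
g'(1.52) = 2.00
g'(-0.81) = 2.00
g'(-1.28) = 2.00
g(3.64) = 9.28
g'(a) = 2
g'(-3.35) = 2.00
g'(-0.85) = 2.00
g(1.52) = 5.04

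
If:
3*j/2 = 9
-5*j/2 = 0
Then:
No Solution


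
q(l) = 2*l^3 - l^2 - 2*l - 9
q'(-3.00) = 58.00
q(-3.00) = -66.00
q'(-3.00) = 58.00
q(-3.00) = -66.00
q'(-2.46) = 39.23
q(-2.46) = -39.91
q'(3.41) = 60.95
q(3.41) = 51.86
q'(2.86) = 41.36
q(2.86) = 23.89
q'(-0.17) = -1.49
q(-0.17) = -8.70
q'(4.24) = 97.39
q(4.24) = 116.99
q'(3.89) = 81.01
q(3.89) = 85.82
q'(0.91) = 1.15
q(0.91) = -10.14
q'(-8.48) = 446.42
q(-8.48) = -1283.55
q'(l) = 6*l^2 - 2*l - 2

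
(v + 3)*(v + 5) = v^2 + 8*v + 15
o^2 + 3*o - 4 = (o - 1)*(o + 4)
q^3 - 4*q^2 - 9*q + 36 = (q - 4)*(q - 3)*(q + 3)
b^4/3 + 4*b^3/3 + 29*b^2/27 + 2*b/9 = b*(b/3 + 1)*(b + 1/3)*(b + 2/3)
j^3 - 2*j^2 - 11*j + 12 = (j - 4)*(j - 1)*(j + 3)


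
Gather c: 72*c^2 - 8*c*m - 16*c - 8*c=72*c^2 + c*(-8*m - 24)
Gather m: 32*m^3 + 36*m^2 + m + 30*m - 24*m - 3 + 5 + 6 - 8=32*m^3 + 36*m^2 + 7*m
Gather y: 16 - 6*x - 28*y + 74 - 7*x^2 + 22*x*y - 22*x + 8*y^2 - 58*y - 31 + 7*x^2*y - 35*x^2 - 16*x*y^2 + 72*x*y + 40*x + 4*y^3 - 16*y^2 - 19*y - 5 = -42*x^2 + 12*x + 4*y^3 + y^2*(-16*x - 8) + y*(7*x^2 + 94*x - 105) + 54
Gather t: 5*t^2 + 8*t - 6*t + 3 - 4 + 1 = 5*t^2 + 2*t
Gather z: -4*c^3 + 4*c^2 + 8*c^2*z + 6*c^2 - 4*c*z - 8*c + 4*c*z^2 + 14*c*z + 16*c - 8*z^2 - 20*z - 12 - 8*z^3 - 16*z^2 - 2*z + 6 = -4*c^3 + 10*c^2 + 8*c - 8*z^3 + z^2*(4*c - 24) + z*(8*c^2 + 10*c - 22) - 6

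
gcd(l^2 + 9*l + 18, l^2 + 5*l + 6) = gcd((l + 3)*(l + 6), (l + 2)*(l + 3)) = l + 3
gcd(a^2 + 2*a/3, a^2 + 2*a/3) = a^2 + 2*a/3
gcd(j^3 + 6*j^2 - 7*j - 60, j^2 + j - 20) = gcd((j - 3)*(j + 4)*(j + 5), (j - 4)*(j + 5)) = j + 5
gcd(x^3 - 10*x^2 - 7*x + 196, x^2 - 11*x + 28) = x - 7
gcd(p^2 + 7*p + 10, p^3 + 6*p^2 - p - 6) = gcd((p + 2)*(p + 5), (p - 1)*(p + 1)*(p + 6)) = 1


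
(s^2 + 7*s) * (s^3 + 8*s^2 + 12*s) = s^5 + 15*s^4 + 68*s^3 + 84*s^2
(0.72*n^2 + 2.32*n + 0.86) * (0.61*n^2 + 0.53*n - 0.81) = 0.4392*n^4 + 1.7968*n^3 + 1.171*n^2 - 1.4234*n - 0.6966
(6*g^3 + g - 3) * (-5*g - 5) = -30*g^4 - 30*g^3 - 5*g^2 + 10*g + 15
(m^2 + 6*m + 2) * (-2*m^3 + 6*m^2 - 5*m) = -2*m^5 - 6*m^4 + 27*m^3 - 18*m^2 - 10*m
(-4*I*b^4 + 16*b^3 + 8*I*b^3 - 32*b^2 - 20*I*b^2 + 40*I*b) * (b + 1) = -4*I*b^5 + 16*b^4 + 4*I*b^4 - 16*b^3 - 12*I*b^3 - 32*b^2 + 20*I*b^2 + 40*I*b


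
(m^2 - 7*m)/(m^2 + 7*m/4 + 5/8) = 8*m*(m - 7)/(8*m^2 + 14*m + 5)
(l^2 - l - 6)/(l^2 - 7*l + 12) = (l + 2)/(l - 4)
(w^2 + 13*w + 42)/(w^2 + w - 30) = (w + 7)/(w - 5)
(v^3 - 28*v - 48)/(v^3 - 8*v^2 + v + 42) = (v^2 - 2*v - 24)/(v^2 - 10*v + 21)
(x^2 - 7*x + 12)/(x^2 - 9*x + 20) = (x - 3)/(x - 5)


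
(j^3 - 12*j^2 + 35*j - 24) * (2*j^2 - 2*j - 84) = 2*j^5 - 26*j^4 + 10*j^3 + 890*j^2 - 2892*j + 2016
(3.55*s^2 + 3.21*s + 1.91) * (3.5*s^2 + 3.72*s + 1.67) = 12.425*s^4 + 24.441*s^3 + 24.5547*s^2 + 12.4659*s + 3.1897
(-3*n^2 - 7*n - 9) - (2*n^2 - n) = -5*n^2 - 6*n - 9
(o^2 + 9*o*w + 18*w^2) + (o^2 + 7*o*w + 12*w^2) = 2*o^2 + 16*o*w + 30*w^2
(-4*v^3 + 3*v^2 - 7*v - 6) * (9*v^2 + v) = -36*v^5 + 23*v^4 - 60*v^3 - 61*v^2 - 6*v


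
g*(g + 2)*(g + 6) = g^3 + 8*g^2 + 12*g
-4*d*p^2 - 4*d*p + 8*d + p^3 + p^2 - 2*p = (-4*d + p)*(p - 1)*(p + 2)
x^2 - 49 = (x - 7)*(x + 7)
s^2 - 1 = (s - 1)*(s + 1)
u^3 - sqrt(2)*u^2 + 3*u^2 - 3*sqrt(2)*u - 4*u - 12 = (u + 3)*(u - 2*sqrt(2))*(u + sqrt(2))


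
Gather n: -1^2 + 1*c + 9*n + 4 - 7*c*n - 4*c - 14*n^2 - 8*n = -3*c - 14*n^2 + n*(1 - 7*c) + 3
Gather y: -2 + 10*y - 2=10*y - 4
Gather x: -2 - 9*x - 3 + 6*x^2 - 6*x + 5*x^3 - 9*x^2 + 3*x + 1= 5*x^3 - 3*x^2 - 12*x - 4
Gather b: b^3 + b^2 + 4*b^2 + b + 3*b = b^3 + 5*b^2 + 4*b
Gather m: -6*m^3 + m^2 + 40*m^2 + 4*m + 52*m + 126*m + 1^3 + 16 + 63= -6*m^3 + 41*m^2 + 182*m + 80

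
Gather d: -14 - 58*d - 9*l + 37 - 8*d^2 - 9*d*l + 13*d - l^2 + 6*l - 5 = -8*d^2 + d*(-9*l - 45) - l^2 - 3*l + 18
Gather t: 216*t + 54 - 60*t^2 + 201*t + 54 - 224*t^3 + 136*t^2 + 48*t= -224*t^3 + 76*t^2 + 465*t + 108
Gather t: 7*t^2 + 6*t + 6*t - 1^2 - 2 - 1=7*t^2 + 12*t - 4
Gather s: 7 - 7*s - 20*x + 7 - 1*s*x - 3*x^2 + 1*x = s*(-x - 7) - 3*x^2 - 19*x + 14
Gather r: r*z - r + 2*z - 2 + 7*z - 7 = r*(z - 1) + 9*z - 9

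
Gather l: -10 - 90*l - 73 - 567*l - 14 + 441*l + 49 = -216*l - 48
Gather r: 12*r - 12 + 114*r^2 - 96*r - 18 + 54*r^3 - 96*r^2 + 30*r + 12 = 54*r^3 + 18*r^2 - 54*r - 18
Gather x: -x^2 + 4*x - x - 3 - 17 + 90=-x^2 + 3*x + 70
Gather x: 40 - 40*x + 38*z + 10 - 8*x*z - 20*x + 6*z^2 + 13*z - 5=x*(-8*z - 60) + 6*z^2 + 51*z + 45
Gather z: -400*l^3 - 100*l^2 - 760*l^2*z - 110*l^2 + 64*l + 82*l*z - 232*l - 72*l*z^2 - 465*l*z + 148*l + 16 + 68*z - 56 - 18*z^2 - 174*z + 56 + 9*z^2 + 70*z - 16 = -400*l^3 - 210*l^2 - 20*l + z^2*(-72*l - 9) + z*(-760*l^2 - 383*l - 36)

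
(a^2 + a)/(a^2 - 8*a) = (a + 1)/(a - 8)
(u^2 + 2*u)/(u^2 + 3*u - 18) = u*(u + 2)/(u^2 + 3*u - 18)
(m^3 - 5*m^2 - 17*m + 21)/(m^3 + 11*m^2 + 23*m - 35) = (m^2 - 4*m - 21)/(m^2 + 12*m + 35)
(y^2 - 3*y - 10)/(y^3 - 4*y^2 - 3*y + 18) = (y - 5)/(y^2 - 6*y + 9)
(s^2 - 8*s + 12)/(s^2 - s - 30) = (s - 2)/(s + 5)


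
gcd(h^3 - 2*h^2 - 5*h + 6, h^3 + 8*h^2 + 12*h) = h + 2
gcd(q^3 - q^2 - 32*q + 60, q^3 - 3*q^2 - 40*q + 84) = q^2 + 4*q - 12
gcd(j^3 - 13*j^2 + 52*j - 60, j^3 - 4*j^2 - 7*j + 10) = j - 5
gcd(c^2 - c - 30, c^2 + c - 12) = 1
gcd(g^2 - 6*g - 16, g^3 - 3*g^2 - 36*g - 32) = g - 8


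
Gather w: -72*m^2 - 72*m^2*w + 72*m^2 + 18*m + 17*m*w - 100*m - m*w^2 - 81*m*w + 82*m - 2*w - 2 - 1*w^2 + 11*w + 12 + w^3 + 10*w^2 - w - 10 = w^3 + w^2*(9 - m) + w*(-72*m^2 - 64*m + 8)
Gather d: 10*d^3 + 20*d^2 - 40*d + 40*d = 10*d^3 + 20*d^2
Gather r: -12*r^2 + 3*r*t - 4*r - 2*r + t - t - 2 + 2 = -12*r^2 + r*(3*t - 6)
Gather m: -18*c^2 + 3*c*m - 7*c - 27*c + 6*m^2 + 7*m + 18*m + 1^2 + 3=-18*c^2 - 34*c + 6*m^2 + m*(3*c + 25) + 4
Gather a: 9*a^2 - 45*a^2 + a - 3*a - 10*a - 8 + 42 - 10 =-36*a^2 - 12*a + 24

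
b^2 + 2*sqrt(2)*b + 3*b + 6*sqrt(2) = (b + 3)*(b + 2*sqrt(2))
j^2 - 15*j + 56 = (j - 8)*(j - 7)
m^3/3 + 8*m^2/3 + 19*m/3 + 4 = (m/3 + 1/3)*(m + 3)*(m + 4)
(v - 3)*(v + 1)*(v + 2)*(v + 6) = v^4 + 6*v^3 - 7*v^2 - 48*v - 36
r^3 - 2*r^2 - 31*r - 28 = (r - 7)*(r + 1)*(r + 4)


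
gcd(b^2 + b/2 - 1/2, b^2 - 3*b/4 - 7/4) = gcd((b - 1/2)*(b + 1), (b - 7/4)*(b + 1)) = b + 1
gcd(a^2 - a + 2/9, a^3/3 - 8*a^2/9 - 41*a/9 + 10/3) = a - 2/3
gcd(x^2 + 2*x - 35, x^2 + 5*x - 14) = x + 7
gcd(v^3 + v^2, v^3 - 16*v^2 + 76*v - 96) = 1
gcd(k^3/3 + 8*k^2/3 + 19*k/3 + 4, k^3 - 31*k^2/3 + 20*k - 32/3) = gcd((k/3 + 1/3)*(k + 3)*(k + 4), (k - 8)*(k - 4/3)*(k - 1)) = 1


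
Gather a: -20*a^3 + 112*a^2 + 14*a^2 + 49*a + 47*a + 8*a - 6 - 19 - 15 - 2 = -20*a^3 + 126*a^2 + 104*a - 42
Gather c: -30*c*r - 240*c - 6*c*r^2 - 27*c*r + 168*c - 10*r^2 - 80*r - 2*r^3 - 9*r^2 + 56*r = c*(-6*r^2 - 57*r - 72) - 2*r^3 - 19*r^2 - 24*r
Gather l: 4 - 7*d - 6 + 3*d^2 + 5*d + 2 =3*d^2 - 2*d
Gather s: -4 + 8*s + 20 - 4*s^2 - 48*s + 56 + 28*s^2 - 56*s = 24*s^2 - 96*s + 72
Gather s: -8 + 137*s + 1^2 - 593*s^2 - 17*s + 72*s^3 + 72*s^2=72*s^3 - 521*s^2 + 120*s - 7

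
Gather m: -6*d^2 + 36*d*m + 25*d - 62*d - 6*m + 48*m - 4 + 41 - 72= -6*d^2 - 37*d + m*(36*d + 42) - 35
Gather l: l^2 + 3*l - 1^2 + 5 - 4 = l^2 + 3*l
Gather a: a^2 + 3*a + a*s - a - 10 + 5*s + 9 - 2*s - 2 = a^2 + a*(s + 2) + 3*s - 3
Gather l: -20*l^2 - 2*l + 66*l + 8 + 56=-20*l^2 + 64*l + 64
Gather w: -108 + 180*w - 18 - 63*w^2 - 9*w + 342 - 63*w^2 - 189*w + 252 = -126*w^2 - 18*w + 468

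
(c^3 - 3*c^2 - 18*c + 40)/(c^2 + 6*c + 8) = (c^2 - 7*c + 10)/(c + 2)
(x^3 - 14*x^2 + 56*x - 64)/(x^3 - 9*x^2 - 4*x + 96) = (x - 2)/(x + 3)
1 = 1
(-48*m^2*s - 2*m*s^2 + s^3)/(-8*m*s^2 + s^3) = (6*m + s)/s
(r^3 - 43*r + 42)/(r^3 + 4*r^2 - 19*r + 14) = (r - 6)/(r - 2)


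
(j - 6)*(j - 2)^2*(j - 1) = j^4 - 11*j^3 + 38*j^2 - 52*j + 24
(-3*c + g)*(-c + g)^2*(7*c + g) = -21*c^4 + 46*c^3*g - 28*c^2*g^2 + 2*c*g^3 + g^4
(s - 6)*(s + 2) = s^2 - 4*s - 12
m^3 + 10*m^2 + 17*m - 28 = (m - 1)*(m + 4)*(m + 7)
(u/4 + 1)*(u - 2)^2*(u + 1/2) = u^4/4 + u^3/8 - 3*u^2 + 5*u/2 + 2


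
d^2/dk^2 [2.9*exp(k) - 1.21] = 2.9*exp(k)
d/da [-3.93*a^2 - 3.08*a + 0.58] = -7.86*a - 3.08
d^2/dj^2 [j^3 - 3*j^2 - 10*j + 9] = 6*j - 6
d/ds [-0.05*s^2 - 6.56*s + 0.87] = -0.1*s - 6.56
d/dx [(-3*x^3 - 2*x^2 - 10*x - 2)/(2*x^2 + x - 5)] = (-6*x^4 - 6*x^3 + 63*x^2 + 28*x + 52)/(4*x^4 + 4*x^3 - 19*x^2 - 10*x + 25)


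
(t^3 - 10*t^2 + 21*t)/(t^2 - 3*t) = t - 7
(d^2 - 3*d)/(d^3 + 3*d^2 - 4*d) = (d - 3)/(d^2 + 3*d - 4)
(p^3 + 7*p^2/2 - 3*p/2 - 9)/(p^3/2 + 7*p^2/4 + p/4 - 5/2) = 2*(2*p^2 + 3*p - 9)/(2*p^2 + 3*p - 5)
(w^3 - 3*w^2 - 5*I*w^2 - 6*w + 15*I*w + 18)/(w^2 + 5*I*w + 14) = (w^2 - 3*w*(1 + I) + 9*I)/(w + 7*I)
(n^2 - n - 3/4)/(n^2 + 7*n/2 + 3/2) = (n - 3/2)/(n + 3)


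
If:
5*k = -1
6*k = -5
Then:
No Solution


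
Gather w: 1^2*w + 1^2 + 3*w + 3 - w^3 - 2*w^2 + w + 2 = -w^3 - 2*w^2 + 5*w + 6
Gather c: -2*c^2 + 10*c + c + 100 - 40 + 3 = -2*c^2 + 11*c + 63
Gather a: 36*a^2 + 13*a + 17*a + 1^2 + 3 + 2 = 36*a^2 + 30*a + 6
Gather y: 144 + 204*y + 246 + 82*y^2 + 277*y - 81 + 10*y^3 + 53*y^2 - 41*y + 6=10*y^3 + 135*y^2 + 440*y + 315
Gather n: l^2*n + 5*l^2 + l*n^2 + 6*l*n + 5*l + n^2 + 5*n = 5*l^2 + 5*l + n^2*(l + 1) + n*(l^2 + 6*l + 5)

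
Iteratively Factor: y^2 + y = (y + 1)*(y)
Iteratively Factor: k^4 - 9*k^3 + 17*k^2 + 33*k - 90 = (k - 3)*(k^3 - 6*k^2 - k + 30) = (k - 5)*(k - 3)*(k^2 - k - 6) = (k - 5)*(k - 3)*(k + 2)*(k - 3)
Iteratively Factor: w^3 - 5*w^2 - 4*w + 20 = (w + 2)*(w^2 - 7*w + 10) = (w - 5)*(w + 2)*(w - 2)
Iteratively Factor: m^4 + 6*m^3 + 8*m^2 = (m)*(m^3 + 6*m^2 + 8*m) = m*(m + 4)*(m^2 + 2*m) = m^2*(m + 4)*(m + 2)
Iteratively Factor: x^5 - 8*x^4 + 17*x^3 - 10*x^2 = (x)*(x^4 - 8*x^3 + 17*x^2 - 10*x) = x^2*(x^3 - 8*x^2 + 17*x - 10) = x^2*(x - 1)*(x^2 - 7*x + 10) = x^2*(x - 5)*(x - 1)*(x - 2)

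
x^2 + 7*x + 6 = (x + 1)*(x + 6)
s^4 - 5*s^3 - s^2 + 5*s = s*(s - 5)*(s - 1)*(s + 1)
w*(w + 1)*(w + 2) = w^3 + 3*w^2 + 2*w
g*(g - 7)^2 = g^3 - 14*g^2 + 49*g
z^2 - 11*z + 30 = (z - 6)*(z - 5)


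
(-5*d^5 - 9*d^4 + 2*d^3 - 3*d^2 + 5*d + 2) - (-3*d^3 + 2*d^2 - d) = -5*d^5 - 9*d^4 + 5*d^3 - 5*d^2 + 6*d + 2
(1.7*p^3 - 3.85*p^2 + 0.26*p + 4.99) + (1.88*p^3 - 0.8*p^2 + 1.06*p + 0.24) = 3.58*p^3 - 4.65*p^2 + 1.32*p + 5.23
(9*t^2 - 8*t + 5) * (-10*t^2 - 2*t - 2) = -90*t^4 + 62*t^3 - 52*t^2 + 6*t - 10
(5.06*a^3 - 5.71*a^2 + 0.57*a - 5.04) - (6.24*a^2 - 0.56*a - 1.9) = 5.06*a^3 - 11.95*a^2 + 1.13*a - 3.14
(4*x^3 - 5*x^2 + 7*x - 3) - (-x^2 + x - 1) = 4*x^3 - 4*x^2 + 6*x - 2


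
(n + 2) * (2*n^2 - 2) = 2*n^3 + 4*n^2 - 2*n - 4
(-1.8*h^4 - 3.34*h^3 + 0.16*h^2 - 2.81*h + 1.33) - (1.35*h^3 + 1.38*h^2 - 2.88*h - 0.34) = -1.8*h^4 - 4.69*h^3 - 1.22*h^2 + 0.0699999999999998*h + 1.67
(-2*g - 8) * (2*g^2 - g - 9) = -4*g^3 - 14*g^2 + 26*g + 72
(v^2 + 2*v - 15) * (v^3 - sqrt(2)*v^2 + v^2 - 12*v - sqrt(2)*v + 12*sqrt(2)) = v^5 - sqrt(2)*v^4 + 3*v^4 - 25*v^3 - 3*sqrt(2)*v^3 - 39*v^2 + 25*sqrt(2)*v^2 + 39*sqrt(2)*v + 180*v - 180*sqrt(2)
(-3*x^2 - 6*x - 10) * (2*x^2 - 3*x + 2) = -6*x^4 - 3*x^3 - 8*x^2 + 18*x - 20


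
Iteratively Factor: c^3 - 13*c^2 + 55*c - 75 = (c - 5)*(c^2 - 8*c + 15) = (c - 5)^2*(c - 3)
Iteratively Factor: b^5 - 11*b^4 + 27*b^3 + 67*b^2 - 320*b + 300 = (b - 2)*(b^4 - 9*b^3 + 9*b^2 + 85*b - 150) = (b - 2)^2*(b^3 - 7*b^2 - 5*b + 75) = (b - 5)*(b - 2)^2*(b^2 - 2*b - 15) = (b - 5)^2*(b - 2)^2*(b + 3)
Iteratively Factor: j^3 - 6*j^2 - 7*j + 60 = (j - 4)*(j^2 - 2*j - 15) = (j - 4)*(j + 3)*(j - 5)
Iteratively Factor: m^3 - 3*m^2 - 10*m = (m - 5)*(m^2 + 2*m) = m*(m - 5)*(m + 2)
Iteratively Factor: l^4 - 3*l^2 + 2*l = (l)*(l^3 - 3*l + 2) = l*(l - 1)*(l^2 + l - 2) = l*(l - 1)^2*(l + 2)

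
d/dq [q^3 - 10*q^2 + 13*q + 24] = 3*q^2 - 20*q + 13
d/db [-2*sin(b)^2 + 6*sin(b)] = 2*(3 - 2*sin(b))*cos(b)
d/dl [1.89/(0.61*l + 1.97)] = -1.1529/(0.61*l + 1.97)^2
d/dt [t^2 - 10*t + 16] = 2*t - 10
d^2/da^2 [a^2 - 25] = 2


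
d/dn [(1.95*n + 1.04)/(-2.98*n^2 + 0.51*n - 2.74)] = (5.811*n^2 + 6.1984*n - 5.8734)/(8.8804*n^4 - 3.0396*n^3 + 16.5905*n^2 - 2.7948*n + 7.5076)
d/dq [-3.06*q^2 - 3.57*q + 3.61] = -6.12*q - 3.57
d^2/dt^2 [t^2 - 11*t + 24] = 2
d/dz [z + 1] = 1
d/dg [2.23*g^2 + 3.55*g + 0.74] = 4.46*g + 3.55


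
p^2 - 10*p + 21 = (p - 7)*(p - 3)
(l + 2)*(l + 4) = l^2 + 6*l + 8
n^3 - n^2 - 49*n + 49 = (n - 7)*(n - 1)*(n + 7)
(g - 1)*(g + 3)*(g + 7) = g^3 + 9*g^2 + 11*g - 21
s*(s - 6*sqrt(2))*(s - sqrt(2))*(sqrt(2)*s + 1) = sqrt(2)*s^4 - 13*s^3 + 5*sqrt(2)*s^2 + 12*s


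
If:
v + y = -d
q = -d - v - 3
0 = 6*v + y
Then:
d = -5*y/6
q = y - 3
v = -y/6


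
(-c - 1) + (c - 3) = -4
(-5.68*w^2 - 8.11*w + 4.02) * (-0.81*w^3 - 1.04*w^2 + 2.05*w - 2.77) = 4.6008*w^5 + 12.4763*w^4 - 6.4658*w^3 - 5.0727*w^2 + 30.7057*w - 11.1354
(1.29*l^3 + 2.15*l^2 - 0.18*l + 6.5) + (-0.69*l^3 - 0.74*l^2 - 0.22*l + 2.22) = 0.6*l^3 + 1.41*l^2 - 0.4*l + 8.72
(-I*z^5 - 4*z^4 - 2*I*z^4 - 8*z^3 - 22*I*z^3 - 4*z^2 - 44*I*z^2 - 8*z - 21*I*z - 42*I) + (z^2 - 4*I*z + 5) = -I*z^5 - 4*z^4 - 2*I*z^4 - 8*z^3 - 22*I*z^3 - 3*z^2 - 44*I*z^2 - 8*z - 25*I*z + 5 - 42*I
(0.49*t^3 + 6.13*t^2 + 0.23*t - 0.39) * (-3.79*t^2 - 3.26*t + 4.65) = -1.8571*t^5 - 24.8301*t^4 - 18.577*t^3 + 29.2328*t^2 + 2.3409*t - 1.8135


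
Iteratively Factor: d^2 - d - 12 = (d - 4)*(d + 3)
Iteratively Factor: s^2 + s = (s + 1)*(s)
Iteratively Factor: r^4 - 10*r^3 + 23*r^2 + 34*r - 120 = (r - 3)*(r^3 - 7*r^2 + 2*r + 40) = (r - 3)*(r + 2)*(r^2 - 9*r + 20) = (r - 4)*(r - 3)*(r + 2)*(r - 5)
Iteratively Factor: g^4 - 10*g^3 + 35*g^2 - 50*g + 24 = (g - 1)*(g^3 - 9*g^2 + 26*g - 24) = (g - 4)*(g - 1)*(g^2 - 5*g + 6) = (g - 4)*(g - 3)*(g - 1)*(g - 2)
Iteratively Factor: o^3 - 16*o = (o - 4)*(o^2 + 4*o) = (o - 4)*(o + 4)*(o)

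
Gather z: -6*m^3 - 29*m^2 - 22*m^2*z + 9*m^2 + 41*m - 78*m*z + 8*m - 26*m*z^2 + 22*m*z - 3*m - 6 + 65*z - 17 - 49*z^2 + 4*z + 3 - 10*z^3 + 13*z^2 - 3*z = -6*m^3 - 20*m^2 + 46*m - 10*z^3 + z^2*(-26*m - 36) + z*(-22*m^2 - 56*m + 66) - 20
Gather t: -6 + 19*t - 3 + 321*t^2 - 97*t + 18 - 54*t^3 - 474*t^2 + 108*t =-54*t^3 - 153*t^2 + 30*t + 9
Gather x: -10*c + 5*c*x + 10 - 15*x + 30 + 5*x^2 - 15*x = -10*c + 5*x^2 + x*(5*c - 30) + 40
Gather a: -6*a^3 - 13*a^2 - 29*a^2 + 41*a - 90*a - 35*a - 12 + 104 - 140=-6*a^3 - 42*a^2 - 84*a - 48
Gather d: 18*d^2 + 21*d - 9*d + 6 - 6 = 18*d^2 + 12*d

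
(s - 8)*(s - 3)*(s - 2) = s^3 - 13*s^2 + 46*s - 48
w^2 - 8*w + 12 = (w - 6)*(w - 2)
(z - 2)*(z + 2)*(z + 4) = z^3 + 4*z^2 - 4*z - 16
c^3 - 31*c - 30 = (c - 6)*(c + 1)*(c + 5)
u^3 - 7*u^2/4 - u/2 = u*(u - 2)*(u + 1/4)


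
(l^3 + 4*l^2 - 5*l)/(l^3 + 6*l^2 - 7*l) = (l + 5)/(l + 7)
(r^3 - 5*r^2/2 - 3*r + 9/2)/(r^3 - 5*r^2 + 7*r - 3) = (r + 3/2)/(r - 1)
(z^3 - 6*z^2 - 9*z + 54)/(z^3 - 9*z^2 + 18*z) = (z + 3)/z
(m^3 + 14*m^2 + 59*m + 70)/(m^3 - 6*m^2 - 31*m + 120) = (m^2 + 9*m + 14)/(m^2 - 11*m + 24)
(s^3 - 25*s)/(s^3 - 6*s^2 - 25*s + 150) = s/(s - 6)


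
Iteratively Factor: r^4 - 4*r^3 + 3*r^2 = (r - 1)*(r^3 - 3*r^2) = r*(r - 1)*(r^2 - 3*r) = r*(r - 3)*(r - 1)*(r)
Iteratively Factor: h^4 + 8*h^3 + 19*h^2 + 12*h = (h + 1)*(h^3 + 7*h^2 + 12*h) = h*(h + 1)*(h^2 + 7*h + 12) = h*(h + 1)*(h + 3)*(h + 4)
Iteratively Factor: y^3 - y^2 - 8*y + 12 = (y + 3)*(y^2 - 4*y + 4) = (y - 2)*(y + 3)*(y - 2)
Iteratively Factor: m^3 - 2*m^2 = (m)*(m^2 - 2*m) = m^2*(m - 2)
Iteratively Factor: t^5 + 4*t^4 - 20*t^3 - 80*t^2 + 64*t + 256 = (t - 4)*(t^4 + 8*t^3 + 12*t^2 - 32*t - 64) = (t - 4)*(t + 2)*(t^3 + 6*t^2 - 32) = (t - 4)*(t - 2)*(t + 2)*(t^2 + 8*t + 16) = (t - 4)*(t - 2)*(t + 2)*(t + 4)*(t + 4)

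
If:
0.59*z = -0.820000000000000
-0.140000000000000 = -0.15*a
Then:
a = 0.93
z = -1.39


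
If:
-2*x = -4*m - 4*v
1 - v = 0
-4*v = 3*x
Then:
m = -5/3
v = 1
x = -4/3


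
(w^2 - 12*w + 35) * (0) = 0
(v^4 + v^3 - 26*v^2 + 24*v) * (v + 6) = v^5 + 7*v^4 - 20*v^3 - 132*v^2 + 144*v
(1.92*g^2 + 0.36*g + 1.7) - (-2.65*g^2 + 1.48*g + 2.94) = 4.57*g^2 - 1.12*g - 1.24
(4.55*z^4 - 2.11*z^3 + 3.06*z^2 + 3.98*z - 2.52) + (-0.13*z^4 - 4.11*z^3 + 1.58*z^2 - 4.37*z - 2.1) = 4.42*z^4 - 6.22*z^3 + 4.64*z^2 - 0.39*z - 4.62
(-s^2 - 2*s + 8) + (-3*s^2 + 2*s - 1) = 7 - 4*s^2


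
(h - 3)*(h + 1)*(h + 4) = h^3 + 2*h^2 - 11*h - 12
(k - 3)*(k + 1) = k^2 - 2*k - 3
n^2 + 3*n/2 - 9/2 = (n - 3/2)*(n + 3)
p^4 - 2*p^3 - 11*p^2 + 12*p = p*(p - 4)*(p - 1)*(p + 3)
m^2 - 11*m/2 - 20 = (m - 8)*(m + 5/2)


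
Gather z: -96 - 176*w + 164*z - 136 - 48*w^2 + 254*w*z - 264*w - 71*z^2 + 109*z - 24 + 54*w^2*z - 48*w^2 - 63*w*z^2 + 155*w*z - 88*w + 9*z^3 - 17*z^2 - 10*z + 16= -96*w^2 - 528*w + 9*z^3 + z^2*(-63*w - 88) + z*(54*w^2 + 409*w + 263) - 240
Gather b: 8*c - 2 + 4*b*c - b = b*(4*c - 1) + 8*c - 2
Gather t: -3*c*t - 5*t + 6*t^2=6*t^2 + t*(-3*c - 5)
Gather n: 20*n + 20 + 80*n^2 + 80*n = 80*n^2 + 100*n + 20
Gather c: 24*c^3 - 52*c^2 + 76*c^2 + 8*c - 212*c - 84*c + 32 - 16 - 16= 24*c^3 + 24*c^2 - 288*c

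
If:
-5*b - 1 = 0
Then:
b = -1/5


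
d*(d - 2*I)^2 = d^3 - 4*I*d^2 - 4*d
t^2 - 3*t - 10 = (t - 5)*(t + 2)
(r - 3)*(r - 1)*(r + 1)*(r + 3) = r^4 - 10*r^2 + 9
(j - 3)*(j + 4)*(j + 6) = j^3 + 7*j^2 - 6*j - 72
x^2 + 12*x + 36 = (x + 6)^2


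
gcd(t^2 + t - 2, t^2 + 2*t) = t + 2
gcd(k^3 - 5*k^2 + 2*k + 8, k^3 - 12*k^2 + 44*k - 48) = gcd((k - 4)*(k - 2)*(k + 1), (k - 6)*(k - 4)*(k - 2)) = k^2 - 6*k + 8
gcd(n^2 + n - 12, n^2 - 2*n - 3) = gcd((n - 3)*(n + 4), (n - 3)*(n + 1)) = n - 3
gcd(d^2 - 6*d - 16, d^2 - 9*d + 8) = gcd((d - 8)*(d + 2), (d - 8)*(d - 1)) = d - 8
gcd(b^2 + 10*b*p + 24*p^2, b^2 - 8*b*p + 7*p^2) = 1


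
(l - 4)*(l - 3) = l^2 - 7*l + 12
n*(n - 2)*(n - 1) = n^3 - 3*n^2 + 2*n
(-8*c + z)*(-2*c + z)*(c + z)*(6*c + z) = 96*c^4 + 52*c^3*z - 48*c^2*z^2 - 3*c*z^3 + z^4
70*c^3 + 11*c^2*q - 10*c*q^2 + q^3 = (-7*c + q)*(-5*c + q)*(2*c + q)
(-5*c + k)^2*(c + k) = 25*c^3 + 15*c^2*k - 9*c*k^2 + k^3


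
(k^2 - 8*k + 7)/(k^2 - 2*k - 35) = (k - 1)/(k + 5)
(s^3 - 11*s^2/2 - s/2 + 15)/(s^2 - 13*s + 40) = (s^2 - s/2 - 3)/(s - 8)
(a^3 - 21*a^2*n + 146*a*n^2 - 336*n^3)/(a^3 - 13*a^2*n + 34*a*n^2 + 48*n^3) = (a - 7*n)/(a + n)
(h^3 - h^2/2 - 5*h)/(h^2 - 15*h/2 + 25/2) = h*(h + 2)/(h - 5)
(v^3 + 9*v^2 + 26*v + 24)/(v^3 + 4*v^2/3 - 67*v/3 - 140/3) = 3*(v^2 + 5*v + 6)/(3*v^2 - 8*v - 35)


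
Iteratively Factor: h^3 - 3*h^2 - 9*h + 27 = (h + 3)*(h^2 - 6*h + 9) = (h - 3)*(h + 3)*(h - 3)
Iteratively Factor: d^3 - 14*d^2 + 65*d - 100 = (d - 4)*(d^2 - 10*d + 25) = (d - 5)*(d - 4)*(d - 5)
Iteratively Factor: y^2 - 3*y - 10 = (y + 2)*(y - 5)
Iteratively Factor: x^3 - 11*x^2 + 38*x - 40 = (x - 2)*(x^2 - 9*x + 20) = (x - 4)*(x - 2)*(x - 5)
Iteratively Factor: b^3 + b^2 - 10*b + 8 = (b - 1)*(b^2 + 2*b - 8) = (b - 1)*(b + 4)*(b - 2)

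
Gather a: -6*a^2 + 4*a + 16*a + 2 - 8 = -6*a^2 + 20*a - 6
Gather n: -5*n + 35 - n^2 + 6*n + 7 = -n^2 + n + 42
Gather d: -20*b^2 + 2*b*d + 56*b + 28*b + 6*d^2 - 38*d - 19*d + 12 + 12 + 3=-20*b^2 + 84*b + 6*d^2 + d*(2*b - 57) + 27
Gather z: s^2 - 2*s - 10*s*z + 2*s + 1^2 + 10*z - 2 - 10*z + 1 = s^2 - 10*s*z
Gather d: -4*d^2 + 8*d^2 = 4*d^2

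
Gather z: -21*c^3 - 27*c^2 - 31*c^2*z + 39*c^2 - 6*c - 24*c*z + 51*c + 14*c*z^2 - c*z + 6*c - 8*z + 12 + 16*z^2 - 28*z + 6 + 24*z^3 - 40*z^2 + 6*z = -21*c^3 + 12*c^2 + 51*c + 24*z^3 + z^2*(14*c - 24) + z*(-31*c^2 - 25*c - 30) + 18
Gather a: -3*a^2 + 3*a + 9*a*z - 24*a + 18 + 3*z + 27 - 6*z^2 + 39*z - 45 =-3*a^2 + a*(9*z - 21) - 6*z^2 + 42*z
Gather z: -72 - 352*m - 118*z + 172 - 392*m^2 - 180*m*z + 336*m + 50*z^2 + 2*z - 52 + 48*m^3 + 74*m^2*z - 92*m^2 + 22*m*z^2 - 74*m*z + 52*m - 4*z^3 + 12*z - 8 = 48*m^3 - 484*m^2 + 36*m - 4*z^3 + z^2*(22*m + 50) + z*(74*m^2 - 254*m - 104) + 40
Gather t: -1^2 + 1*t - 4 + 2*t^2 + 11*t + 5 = 2*t^2 + 12*t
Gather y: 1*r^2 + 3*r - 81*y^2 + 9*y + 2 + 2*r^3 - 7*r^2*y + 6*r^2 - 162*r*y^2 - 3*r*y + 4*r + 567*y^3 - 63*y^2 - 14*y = 2*r^3 + 7*r^2 + 7*r + 567*y^3 + y^2*(-162*r - 144) + y*(-7*r^2 - 3*r - 5) + 2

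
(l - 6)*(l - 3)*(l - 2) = l^3 - 11*l^2 + 36*l - 36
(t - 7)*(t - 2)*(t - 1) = t^3 - 10*t^2 + 23*t - 14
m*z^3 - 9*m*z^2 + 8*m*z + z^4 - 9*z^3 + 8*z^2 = z*(m + z)*(z - 8)*(z - 1)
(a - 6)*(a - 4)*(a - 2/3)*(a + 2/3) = a^4 - 10*a^3 + 212*a^2/9 + 40*a/9 - 32/3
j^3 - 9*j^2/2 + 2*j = j*(j - 4)*(j - 1/2)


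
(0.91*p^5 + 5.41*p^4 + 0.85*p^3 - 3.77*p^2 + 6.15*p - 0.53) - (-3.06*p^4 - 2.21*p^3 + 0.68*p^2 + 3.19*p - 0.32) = 0.91*p^5 + 8.47*p^4 + 3.06*p^3 - 4.45*p^2 + 2.96*p - 0.21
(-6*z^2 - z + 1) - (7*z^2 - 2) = -13*z^2 - z + 3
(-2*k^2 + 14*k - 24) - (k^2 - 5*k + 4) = -3*k^2 + 19*k - 28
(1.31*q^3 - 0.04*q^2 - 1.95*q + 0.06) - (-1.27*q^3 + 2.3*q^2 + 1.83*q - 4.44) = 2.58*q^3 - 2.34*q^2 - 3.78*q + 4.5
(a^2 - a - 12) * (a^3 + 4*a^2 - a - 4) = a^5 + 3*a^4 - 17*a^3 - 51*a^2 + 16*a + 48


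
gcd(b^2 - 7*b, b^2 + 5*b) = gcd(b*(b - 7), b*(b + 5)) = b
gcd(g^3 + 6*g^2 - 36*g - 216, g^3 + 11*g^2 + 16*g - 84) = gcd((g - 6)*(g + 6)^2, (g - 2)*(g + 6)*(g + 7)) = g + 6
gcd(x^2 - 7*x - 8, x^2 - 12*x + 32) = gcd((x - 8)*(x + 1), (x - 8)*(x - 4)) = x - 8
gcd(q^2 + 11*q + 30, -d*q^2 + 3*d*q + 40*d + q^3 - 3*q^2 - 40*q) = q + 5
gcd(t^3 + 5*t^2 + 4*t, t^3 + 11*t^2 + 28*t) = t^2 + 4*t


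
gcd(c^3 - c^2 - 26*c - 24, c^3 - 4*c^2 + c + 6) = c + 1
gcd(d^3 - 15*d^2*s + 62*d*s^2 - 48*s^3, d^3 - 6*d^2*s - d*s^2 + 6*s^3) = d^2 - 7*d*s + 6*s^2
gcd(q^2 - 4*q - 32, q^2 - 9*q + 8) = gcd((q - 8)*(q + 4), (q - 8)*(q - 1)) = q - 8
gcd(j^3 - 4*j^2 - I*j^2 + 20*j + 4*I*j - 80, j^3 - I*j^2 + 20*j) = j^2 - I*j + 20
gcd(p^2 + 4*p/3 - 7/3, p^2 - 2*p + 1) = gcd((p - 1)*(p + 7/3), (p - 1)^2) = p - 1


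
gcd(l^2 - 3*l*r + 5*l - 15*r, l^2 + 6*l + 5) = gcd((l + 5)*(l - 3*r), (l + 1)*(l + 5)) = l + 5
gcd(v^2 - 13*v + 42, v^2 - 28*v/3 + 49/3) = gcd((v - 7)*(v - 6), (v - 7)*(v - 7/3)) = v - 7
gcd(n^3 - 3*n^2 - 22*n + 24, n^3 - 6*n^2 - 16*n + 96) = n^2 - 2*n - 24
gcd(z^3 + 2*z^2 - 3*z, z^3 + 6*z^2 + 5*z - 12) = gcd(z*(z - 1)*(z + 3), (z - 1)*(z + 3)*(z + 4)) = z^2 + 2*z - 3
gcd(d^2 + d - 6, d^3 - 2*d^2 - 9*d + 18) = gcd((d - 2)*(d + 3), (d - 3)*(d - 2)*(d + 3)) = d^2 + d - 6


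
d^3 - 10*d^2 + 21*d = d*(d - 7)*(d - 3)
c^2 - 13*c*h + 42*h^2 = (c - 7*h)*(c - 6*h)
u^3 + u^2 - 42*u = u*(u - 6)*(u + 7)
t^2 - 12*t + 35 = (t - 7)*(t - 5)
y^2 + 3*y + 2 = (y + 1)*(y + 2)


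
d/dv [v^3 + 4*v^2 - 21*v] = 3*v^2 + 8*v - 21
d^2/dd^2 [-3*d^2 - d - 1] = -6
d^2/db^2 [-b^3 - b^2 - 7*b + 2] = -6*b - 2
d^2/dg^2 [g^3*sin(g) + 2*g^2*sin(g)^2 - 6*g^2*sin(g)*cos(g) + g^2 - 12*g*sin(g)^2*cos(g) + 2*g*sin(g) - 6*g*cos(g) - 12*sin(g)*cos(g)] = -g^3*sin(g) + 12*g^2*sin(2*g) + 6*g^2*cos(g) + 4*g^2*cos(2*g) + 4*g*sin(g) + 8*g*sin(2*g) + 9*g*cos(g) - 24*g*cos(2*g) - 27*g*cos(3*g) + 18*sin(g) + 18*sin(2*g) - 18*sin(3*g) + 4*cos(g) - 2*cos(2*g) + 4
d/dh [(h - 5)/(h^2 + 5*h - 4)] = (h^2 + 5*h - (h - 5)*(2*h + 5) - 4)/(h^2 + 5*h - 4)^2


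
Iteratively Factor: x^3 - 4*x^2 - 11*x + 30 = (x + 3)*(x^2 - 7*x + 10) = (x - 2)*(x + 3)*(x - 5)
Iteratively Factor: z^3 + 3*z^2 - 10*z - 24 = (z - 3)*(z^2 + 6*z + 8) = (z - 3)*(z + 2)*(z + 4)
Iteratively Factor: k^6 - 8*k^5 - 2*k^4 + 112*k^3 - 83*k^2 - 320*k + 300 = (k + 2)*(k^5 - 10*k^4 + 18*k^3 + 76*k^2 - 235*k + 150) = (k + 2)*(k + 3)*(k^4 - 13*k^3 + 57*k^2 - 95*k + 50) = (k - 2)*(k + 2)*(k + 3)*(k^3 - 11*k^2 + 35*k - 25) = (k - 5)*(k - 2)*(k + 2)*(k + 3)*(k^2 - 6*k + 5) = (k - 5)*(k - 2)*(k - 1)*(k + 2)*(k + 3)*(k - 5)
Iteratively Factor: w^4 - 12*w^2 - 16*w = (w + 2)*(w^3 - 2*w^2 - 8*w) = w*(w + 2)*(w^2 - 2*w - 8) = w*(w + 2)^2*(w - 4)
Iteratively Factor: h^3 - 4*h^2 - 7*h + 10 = (h + 2)*(h^2 - 6*h + 5) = (h - 1)*(h + 2)*(h - 5)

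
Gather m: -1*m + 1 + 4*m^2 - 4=4*m^2 - m - 3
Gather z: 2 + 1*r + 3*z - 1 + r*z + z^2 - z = r + z^2 + z*(r + 2) + 1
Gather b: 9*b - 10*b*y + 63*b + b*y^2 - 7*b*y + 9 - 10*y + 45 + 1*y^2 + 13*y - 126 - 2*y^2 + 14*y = b*(y^2 - 17*y + 72) - y^2 + 17*y - 72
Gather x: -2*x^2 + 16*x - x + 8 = -2*x^2 + 15*x + 8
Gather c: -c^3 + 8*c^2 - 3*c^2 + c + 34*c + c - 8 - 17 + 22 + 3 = -c^3 + 5*c^2 + 36*c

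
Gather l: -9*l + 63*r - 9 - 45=-9*l + 63*r - 54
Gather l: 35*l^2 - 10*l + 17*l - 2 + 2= 35*l^2 + 7*l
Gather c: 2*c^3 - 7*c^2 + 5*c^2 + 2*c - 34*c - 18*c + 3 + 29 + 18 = 2*c^3 - 2*c^2 - 50*c + 50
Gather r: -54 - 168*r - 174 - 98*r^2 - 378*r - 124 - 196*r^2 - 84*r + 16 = -294*r^2 - 630*r - 336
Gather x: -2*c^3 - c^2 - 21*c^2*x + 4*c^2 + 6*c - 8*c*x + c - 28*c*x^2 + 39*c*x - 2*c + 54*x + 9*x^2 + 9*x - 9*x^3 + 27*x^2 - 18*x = -2*c^3 + 3*c^2 + 5*c - 9*x^3 + x^2*(36 - 28*c) + x*(-21*c^2 + 31*c + 45)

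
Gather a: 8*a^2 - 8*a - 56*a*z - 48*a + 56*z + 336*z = 8*a^2 + a*(-56*z - 56) + 392*z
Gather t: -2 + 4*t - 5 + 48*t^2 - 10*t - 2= 48*t^2 - 6*t - 9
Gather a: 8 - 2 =6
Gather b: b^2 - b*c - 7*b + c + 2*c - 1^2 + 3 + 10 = b^2 + b*(-c - 7) + 3*c + 12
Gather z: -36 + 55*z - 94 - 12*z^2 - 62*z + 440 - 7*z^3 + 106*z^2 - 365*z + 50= -7*z^3 + 94*z^2 - 372*z + 360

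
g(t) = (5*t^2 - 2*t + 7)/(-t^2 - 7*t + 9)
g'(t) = (2*t + 7)*(5*t^2 - 2*t + 7)/(-t^2 - 7*t + 9)^2 + (10*t - 2)/(-t^2 - 7*t + 9) = (-37*t^2 + 104*t + 31)/(t^4 + 14*t^3 + 31*t^2 - 126*t + 81)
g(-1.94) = 1.58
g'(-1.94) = -0.88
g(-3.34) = 3.27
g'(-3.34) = -1.62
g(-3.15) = 2.98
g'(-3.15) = -1.49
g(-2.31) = 1.93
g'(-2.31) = -1.03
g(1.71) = -3.09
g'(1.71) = 2.90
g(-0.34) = 0.73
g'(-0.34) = -0.07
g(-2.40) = 2.03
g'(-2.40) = -1.07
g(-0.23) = 0.73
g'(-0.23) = 0.05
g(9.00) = -2.92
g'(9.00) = -0.11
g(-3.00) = 2.76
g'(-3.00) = -1.39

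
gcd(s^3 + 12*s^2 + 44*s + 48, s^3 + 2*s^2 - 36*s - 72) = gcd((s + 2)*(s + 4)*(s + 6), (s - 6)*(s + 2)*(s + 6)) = s^2 + 8*s + 12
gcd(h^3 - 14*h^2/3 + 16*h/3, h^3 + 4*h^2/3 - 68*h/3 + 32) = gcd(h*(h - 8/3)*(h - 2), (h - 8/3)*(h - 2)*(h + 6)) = h^2 - 14*h/3 + 16/3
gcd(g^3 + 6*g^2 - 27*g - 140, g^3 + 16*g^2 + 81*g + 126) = g + 7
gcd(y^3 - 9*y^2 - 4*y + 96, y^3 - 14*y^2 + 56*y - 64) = y^2 - 12*y + 32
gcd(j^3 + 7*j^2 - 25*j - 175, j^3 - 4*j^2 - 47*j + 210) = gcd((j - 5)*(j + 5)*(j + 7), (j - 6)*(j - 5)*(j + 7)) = j^2 + 2*j - 35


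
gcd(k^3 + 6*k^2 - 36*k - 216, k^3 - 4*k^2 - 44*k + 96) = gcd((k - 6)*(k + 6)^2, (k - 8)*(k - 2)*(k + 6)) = k + 6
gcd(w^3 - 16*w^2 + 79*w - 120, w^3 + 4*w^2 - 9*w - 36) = w - 3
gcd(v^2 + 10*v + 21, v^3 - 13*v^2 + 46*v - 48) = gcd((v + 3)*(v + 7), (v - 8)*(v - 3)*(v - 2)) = 1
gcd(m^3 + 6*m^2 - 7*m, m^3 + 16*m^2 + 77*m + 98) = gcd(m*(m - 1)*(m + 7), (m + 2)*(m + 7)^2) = m + 7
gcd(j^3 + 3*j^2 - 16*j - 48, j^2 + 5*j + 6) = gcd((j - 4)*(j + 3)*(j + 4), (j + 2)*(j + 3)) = j + 3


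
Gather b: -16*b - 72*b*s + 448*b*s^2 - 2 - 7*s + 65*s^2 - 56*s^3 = b*(448*s^2 - 72*s - 16) - 56*s^3 + 65*s^2 - 7*s - 2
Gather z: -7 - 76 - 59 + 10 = -132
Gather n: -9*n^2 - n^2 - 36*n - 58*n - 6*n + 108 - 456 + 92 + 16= -10*n^2 - 100*n - 240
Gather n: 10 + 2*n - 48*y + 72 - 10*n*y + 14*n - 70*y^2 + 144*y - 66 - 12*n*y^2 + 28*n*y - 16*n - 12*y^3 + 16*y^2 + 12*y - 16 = n*(-12*y^2 + 18*y) - 12*y^3 - 54*y^2 + 108*y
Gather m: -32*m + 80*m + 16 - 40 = 48*m - 24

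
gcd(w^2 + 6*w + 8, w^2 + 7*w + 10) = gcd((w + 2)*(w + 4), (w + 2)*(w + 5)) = w + 2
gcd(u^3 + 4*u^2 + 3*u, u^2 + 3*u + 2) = u + 1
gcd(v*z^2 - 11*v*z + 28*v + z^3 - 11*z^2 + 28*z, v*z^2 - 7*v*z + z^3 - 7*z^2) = v*z - 7*v + z^2 - 7*z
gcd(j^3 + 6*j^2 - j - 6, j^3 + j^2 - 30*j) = j + 6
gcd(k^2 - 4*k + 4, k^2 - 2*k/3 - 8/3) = k - 2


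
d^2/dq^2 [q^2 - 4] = 2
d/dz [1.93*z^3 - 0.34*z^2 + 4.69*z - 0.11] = 5.79*z^2 - 0.68*z + 4.69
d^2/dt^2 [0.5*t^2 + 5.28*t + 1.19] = 1.00000000000000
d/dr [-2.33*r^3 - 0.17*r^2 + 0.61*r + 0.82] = -6.99*r^2 - 0.34*r + 0.61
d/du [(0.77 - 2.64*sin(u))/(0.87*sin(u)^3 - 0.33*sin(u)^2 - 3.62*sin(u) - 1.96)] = (4.5936*sin(u)^3 - 2.8809*sin(u)^2 + 0.5082*sin(u) + 7.9618)*cos(u)/(0.7569*sin(u)^6 - 0.5742*sin(u)^5 - 6.1899*sin(u)^4 - 1.0212*sin(u)^3 + 14.398*sin(u)^2 + 14.1904*sin(u) + 3.8416)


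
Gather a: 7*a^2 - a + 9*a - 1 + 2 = 7*a^2 + 8*a + 1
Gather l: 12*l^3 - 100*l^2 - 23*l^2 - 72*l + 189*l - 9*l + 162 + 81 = 12*l^3 - 123*l^2 + 108*l + 243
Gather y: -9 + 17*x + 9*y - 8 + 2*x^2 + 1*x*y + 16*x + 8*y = 2*x^2 + 33*x + y*(x + 17) - 17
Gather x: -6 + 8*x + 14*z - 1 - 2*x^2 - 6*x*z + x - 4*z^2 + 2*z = -2*x^2 + x*(9 - 6*z) - 4*z^2 + 16*z - 7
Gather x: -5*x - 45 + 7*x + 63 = 2*x + 18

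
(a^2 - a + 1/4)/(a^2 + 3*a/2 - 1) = (a - 1/2)/(a + 2)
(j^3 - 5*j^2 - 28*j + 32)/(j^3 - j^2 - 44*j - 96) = (j - 1)/(j + 3)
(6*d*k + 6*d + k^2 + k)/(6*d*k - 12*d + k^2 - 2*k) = (k + 1)/(k - 2)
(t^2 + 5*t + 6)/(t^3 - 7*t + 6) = (t + 2)/(t^2 - 3*t + 2)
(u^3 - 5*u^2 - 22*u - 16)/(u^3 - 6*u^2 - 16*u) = (u + 1)/u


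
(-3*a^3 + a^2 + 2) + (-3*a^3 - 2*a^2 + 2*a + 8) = -6*a^3 - a^2 + 2*a + 10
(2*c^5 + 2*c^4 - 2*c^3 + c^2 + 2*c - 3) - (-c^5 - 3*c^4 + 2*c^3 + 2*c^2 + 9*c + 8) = 3*c^5 + 5*c^4 - 4*c^3 - c^2 - 7*c - 11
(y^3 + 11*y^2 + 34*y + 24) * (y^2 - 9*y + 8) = y^5 + 2*y^4 - 57*y^3 - 194*y^2 + 56*y + 192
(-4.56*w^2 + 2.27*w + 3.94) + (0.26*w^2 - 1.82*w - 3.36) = -4.3*w^2 + 0.45*w + 0.58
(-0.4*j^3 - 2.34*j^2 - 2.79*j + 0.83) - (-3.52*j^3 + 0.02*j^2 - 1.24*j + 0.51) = 3.12*j^3 - 2.36*j^2 - 1.55*j + 0.32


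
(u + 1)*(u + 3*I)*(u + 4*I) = u^3 + u^2 + 7*I*u^2 - 12*u + 7*I*u - 12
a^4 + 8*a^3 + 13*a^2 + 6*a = a*(a + 1)^2*(a + 6)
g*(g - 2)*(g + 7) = g^3 + 5*g^2 - 14*g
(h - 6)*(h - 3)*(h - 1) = h^3 - 10*h^2 + 27*h - 18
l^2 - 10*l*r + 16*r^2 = (l - 8*r)*(l - 2*r)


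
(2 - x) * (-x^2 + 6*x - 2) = x^3 - 8*x^2 + 14*x - 4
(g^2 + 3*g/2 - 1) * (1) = g^2 + 3*g/2 - 1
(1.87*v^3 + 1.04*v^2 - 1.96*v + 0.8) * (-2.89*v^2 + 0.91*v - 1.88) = -5.4043*v^5 - 1.3039*v^4 + 3.0952*v^3 - 6.0508*v^2 + 4.4128*v - 1.504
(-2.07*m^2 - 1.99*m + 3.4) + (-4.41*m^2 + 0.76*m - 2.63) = -6.48*m^2 - 1.23*m + 0.77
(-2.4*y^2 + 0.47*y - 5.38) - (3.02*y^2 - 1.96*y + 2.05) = -5.42*y^2 + 2.43*y - 7.43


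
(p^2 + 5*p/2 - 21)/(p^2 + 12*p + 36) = (p - 7/2)/(p + 6)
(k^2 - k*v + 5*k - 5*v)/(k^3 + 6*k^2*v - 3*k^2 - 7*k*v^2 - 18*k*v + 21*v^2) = (k + 5)/(k^2 + 7*k*v - 3*k - 21*v)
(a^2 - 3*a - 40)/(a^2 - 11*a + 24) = (a + 5)/(a - 3)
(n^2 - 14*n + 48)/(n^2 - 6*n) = (n - 8)/n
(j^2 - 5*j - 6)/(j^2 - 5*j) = (j^2 - 5*j - 6)/(j*(j - 5))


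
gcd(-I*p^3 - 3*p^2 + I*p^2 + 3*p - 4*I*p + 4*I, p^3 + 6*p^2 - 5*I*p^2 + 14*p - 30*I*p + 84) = 1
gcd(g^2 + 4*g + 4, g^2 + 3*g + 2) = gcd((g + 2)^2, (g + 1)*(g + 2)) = g + 2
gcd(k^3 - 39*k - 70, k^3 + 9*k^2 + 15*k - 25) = k + 5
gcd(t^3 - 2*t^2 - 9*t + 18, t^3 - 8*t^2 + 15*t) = t - 3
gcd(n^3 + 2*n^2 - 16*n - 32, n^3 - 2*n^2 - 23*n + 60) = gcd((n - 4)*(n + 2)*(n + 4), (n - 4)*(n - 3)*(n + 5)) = n - 4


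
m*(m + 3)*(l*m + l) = l*m^3 + 4*l*m^2 + 3*l*m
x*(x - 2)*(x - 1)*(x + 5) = x^4 + 2*x^3 - 13*x^2 + 10*x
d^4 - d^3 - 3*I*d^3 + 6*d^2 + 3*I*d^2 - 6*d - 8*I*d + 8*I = (d - 1)*(d - 4*I)*(d - I)*(d + 2*I)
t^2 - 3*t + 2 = (t - 2)*(t - 1)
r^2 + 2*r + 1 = (r + 1)^2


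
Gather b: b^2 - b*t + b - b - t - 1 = b^2 - b*t - t - 1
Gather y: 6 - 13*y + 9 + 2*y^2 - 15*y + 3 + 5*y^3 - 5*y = 5*y^3 + 2*y^2 - 33*y + 18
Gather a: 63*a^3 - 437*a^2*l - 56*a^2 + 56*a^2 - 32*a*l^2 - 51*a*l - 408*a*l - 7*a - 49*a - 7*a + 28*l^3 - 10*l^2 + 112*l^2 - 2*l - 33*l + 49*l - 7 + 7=63*a^3 - 437*a^2*l + a*(-32*l^2 - 459*l - 63) + 28*l^3 + 102*l^2 + 14*l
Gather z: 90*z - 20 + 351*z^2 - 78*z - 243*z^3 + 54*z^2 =-243*z^3 + 405*z^2 + 12*z - 20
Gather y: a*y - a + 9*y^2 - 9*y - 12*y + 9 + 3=-a + 9*y^2 + y*(a - 21) + 12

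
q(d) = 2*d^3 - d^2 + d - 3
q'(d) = 6*d^2 - 2*d + 1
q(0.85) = -1.64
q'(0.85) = 3.64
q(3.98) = 111.23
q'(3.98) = 88.08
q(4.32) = 143.90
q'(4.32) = 104.33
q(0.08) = -2.93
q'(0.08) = 0.88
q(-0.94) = -6.48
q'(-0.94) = 8.18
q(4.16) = 127.84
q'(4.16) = 96.51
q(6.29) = 461.44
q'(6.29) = 225.80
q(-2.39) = -38.41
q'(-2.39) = 40.05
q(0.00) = -3.00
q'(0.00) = 1.00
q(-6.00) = -477.00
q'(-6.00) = 229.00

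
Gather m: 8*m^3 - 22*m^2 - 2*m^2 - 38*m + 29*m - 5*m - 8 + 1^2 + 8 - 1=8*m^3 - 24*m^2 - 14*m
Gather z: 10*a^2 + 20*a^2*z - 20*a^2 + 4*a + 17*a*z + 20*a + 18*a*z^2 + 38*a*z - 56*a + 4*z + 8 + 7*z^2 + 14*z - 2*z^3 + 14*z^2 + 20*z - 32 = -10*a^2 - 32*a - 2*z^3 + z^2*(18*a + 21) + z*(20*a^2 + 55*a + 38) - 24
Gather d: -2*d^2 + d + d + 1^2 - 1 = -2*d^2 + 2*d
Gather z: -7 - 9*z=-9*z - 7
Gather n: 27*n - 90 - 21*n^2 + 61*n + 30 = -21*n^2 + 88*n - 60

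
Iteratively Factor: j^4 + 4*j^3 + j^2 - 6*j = (j - 1)*(j^3 + 5*j^2 + 6*j) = j*(j - 1)*(j^2 + 5*j + 6) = j*(j - 1)*(j + 3)*(j + 2)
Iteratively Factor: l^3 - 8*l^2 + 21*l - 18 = (l - 2)*(l^2 - 6*l + 9) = (l - 3)*(l - 2)*(l - 3)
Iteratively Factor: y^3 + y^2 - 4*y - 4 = (y + 1)*(y^2 - 4) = (y + 1)*(y + 2)*(y - 2)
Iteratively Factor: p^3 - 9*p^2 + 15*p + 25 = (p - 5)*(p^2 - 4*p - 5) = (p - 5)*(p + 1)*(p - 5)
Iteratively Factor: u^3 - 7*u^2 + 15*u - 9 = (u - 3)*(u^2 - 4*u + 3) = (u - 3)^2*(u - 1)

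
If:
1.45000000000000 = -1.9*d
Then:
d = -0.76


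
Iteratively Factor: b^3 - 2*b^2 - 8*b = (b - 4)*(b^2 + 2*b) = b*(b - 4)*(b + 2)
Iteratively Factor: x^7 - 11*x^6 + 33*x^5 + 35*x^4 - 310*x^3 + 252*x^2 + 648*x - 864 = (x + 2)*(x^6 - 13*x^5 + 59*x^4 - 83*x^3 - 144*x^2 + 540*x - 432) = (x - 3)*(x + 2)*(x^5 - 10*x^4 + 29*x^3 + 4*x^2 - 132*x + 144) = (x - 3)^2*(x + 2)*(x^4 - 7*x^3 + 8*x^2 + 28*x - 48) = (x - 3)^3*(x + 2)*(x^3 - 4*x^2 - 4*x + 16) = (x - 4)*(x - 3)^3*(x + 2)*(x^2 - 4) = (x - 4)*(x - 3)^3*(x + 2)^2*(x - 2)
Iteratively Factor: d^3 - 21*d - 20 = (d + 1)*(d^2 - d - 20) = (d + 1)*(d + 4)*(d - 5)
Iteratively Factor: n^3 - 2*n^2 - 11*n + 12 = (n + 3)*(n^2 - 5*n + 4) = (n - 4)*(n + 3)*(n - 1)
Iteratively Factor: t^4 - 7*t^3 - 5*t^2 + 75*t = (t + 3)*(t^3 - 10*t^2 + 25*t) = (t - 5)*(t + 3)*(t^2 - 5*t) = t*(t - 5)*(t + 3)*(t - 5)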